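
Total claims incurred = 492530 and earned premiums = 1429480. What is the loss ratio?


Loss ratio = claims / premiums
= 492530 / 1429480
= 0.3446


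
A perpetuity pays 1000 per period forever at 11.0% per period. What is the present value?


PV = PMT / i
= 1000 / 0.11
= 9090.9091


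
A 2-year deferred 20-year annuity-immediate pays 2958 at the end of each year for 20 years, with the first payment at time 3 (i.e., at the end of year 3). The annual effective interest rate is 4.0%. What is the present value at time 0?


PV at time 2 of the 20-year annuity-immediate:
a_n = 2958 * (1-(1+0.04)^(-20))/0.04 = 40200.1853
Discount back 2 years to time 0:
PV = 40200.1853 * (1+0.04)^(-2)
= 40200.1853 * 0.924556
= 37167.3311


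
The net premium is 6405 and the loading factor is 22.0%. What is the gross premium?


Gross = net * (1 + loading)
= 6405 * (1 + 0.22)
= 6405 * 1.22
= 7814.1


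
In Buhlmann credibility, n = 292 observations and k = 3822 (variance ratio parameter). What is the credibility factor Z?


Z = n / (n + k)
= 292 / (292 + 3822)
= 292 / 4114
= 0.071


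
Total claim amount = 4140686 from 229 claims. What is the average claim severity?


severity = total / number
= 4140686 / 229
= 18081.5983


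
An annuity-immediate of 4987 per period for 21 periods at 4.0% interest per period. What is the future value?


FV = PMT * ((1+i)^n - 1) / i
= 4987 * ((1.04)^21 - 1) / 0.04
= 4987 * (2.278768 - 1) / 0.04
= 159430.409


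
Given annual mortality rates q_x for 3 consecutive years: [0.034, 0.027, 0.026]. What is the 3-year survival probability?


p_k = 1 - q_k for each year
Survival = product of (1 - q_k)
= 0.966 * 0.973 * 0.974
= 0.9155


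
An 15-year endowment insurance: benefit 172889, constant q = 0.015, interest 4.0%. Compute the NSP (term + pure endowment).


Term component = 26280.7357
Pure endowment = 15_p_x * v^15 * benefit = 0.797156 * 0.555265 * 172889 = 76526.3025
NSP = 102807.0382


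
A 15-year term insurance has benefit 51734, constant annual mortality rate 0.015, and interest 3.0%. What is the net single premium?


NSP = benefit * sum_{k=0}^{n-1} k_p_x * q * v^(k+1)
With constant q=0.015, v=0.970874
Sum = 0.162779
NSP = 51734 * 0.162779
= 8421.187


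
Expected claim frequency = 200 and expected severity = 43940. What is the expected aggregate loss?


E[S] = E[N] * E[X]
= 200 * 43940
= 8.7880e+06


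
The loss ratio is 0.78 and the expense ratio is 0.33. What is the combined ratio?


Combined ratio = loss ratio + expense ratio
= 0.78 + 0.33
= 1.11


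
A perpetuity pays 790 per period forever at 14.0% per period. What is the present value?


PV = PMT / i
= 790 / 0.14
= 5642.8571


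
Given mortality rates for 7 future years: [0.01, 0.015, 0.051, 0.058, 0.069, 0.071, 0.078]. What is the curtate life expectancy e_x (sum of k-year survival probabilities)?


e_x = sum_{k=1}^{n} k_p_x
k_p_x values:
  1_p_x = 0.99
  2_p_x = 0.97515
  3_p_x = 0.925417
  4_p_x = 0.871743
  5_p_x = 0.811593
  6_p_x = 0.75397
  7_p_x = 0.69516
e_x = 6.023


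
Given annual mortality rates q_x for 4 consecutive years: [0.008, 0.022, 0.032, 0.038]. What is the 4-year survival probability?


p_k = 1 - q_k for each year
Survival = product of (1 - q_k)
= 0.992 * 0.978 * 0.968 * 0.962
= 0.9034


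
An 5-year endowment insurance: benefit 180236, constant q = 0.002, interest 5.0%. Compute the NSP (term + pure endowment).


Term component = 1554.7283
Pure endowment = 5_p_x * v^5 * benefit = 0.99004 * 0.783526 * 180236 = 139813.0634
NSP = 141367.7917


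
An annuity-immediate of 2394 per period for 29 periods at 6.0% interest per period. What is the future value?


FV = PMT * ((1+i)^n - 1) / i
= 2394 * ((1.06)^29 - 1) / 0.06
= 2394 * (5.418388 - 1) / 0.06
= 176293.6772


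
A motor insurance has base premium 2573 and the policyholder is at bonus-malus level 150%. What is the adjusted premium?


adjusted = base * BM_level / 100
= 2573 * 150 / 100
= 2573 * 1.5
= 3859.5


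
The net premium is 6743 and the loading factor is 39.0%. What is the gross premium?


Gross = net * (1 + loading)
= 6743 * (1 + 0.39)
= 6743 * 1.39
= 9372.77


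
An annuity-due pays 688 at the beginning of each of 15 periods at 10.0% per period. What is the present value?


PV_due = PMT * (1-(1+i)^(-n))/i * (1+i)
PV_immediate = 5232.9827
PV_due = 5232.9827 * 1.1
= 5756.281


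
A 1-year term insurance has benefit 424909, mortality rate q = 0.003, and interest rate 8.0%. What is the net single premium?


NSP = benefit * q * v
v = 1/(1+i) = 0.925926
NSP = 424909 * 0.003 * 0.925926
= 1180.3028


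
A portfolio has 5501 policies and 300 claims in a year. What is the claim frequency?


frequency = claims / policies
= 300 / 5501
= 0.0545


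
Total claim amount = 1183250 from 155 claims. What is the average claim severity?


severity = total / number
= 1183250 / 155
= 7633.871


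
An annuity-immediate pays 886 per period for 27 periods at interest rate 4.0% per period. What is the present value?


PV = PMT * (1 - (1+i)^(-n)) / i
= 886 * (1 - (1+0.04)^(-27)) / 0.04
= 886 * (1 - 0.346817) / 0.04
= 886 * 16.329586
= 14468.013


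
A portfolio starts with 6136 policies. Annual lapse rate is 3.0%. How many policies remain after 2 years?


remaining = initial * (1 - lapse)^years
= 6136 * (1 - 0.03)^2
= 6136 * 0.9409
= 5773.3624


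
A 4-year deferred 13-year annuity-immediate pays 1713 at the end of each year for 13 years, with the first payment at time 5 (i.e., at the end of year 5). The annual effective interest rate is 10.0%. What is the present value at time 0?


PV at time 4 of the 13-year annuity-immediate:
a_n = 1713 * (1-(1+0.1)^(-13))/0.1 = 12168.0492
Discount back 4 years to time 0:
PV = 12168.0492 * (1+0.1)^(-4)
= 12168.0492 * 0.683013
= 8310.9413


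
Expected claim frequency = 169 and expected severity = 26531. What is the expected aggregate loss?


E[S] = E[N] * E[X]
= 169 * 26531
= 4.4837e+06


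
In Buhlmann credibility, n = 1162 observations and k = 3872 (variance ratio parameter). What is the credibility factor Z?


Z = n / (n + k)
= 1162 / (1162 + 3872)
= 1162 / 5034
= 0.2308


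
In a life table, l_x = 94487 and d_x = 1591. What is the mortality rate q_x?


q_x = d_x / l_x
= 1591 / 94487
= 0.0168


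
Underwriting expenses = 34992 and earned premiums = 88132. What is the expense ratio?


Expense ratio = expenses / premiums
= 34992 / 88132
= 0.397


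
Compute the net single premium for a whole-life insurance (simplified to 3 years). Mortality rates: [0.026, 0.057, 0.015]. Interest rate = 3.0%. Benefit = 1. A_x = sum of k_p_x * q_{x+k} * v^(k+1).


v = 0.970874
Year 0: k_p_x=1.0, q=0.026, term=0.025243
Year 1: k_p_x=0.974, q=0.057, term=0.052331
Year 2: k_p_x=0.918482, q=0.015, term=0.012608
A_x = 0.0902


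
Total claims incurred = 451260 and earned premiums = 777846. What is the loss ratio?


Loss ratio = claims / premiums
= 451260 / 777846
= 0.5801


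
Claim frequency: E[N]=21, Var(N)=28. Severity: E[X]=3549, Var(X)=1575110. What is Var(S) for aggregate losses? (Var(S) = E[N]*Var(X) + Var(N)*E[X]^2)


Var(S) = E[N]*Var(X) + Var(N)*E[X]^2
= 21*1575110 + 28*3549^2
= 33077310 + 352671228
= 3.8575e+08


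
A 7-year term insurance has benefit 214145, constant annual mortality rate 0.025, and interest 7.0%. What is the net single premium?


NSP = benefit * sum_{k=0}^{n-1} k_p_x * q * v^(k+1)
With constant q=0.025, v=0.934579
Sum = 0.125892
NSP = 214145 * 0.125892
= 26959.1678


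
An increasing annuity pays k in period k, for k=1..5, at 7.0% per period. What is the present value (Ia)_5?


(Ia)_n = sum_{k=1}^{n} k * v^k, v = 1/(1+i)
v = 0.934579
Sum computed term by term:
(Ia)_5 = 11.7469


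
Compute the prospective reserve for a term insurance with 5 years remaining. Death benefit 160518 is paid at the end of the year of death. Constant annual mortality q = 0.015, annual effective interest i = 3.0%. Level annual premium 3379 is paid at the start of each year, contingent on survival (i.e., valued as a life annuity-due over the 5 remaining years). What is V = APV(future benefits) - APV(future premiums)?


v = 1/(1+i) = 0.970874
APV(future benefits) per unit = sum_{k=0}^{4} k_p_x * q * v^(k+1) = 0.066725
APV(future benefits) = 160518 * 0.066725 = 10710.5582
Life annuity-due factor ä_{x:5} = sum_{k=0}^{4} k_p_x * v^k = 4.581781
APV(future premiums) = 3379 * 4.581781 = 15481.8382
V = 10710.5582 - 15481.8382
= -4771.28


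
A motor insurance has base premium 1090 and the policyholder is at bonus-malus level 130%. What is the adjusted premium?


adjusted = base * BM_level / 100
= 1090 * 130 / 100
= 1090 * 1.3
= 1417.0


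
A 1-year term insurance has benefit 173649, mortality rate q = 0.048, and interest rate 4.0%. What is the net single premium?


NSP = benefit * q * v
v = 1/(1+i) = 0.961538
NSP = 173649 * 0.048 * 0.961538
= 8014.5692


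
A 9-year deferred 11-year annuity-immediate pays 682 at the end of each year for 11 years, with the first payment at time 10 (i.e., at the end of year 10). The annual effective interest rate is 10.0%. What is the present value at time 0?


PV at time 9 of the 11-year annuity-immediate:
a_n = 682 * (1-(1+0.1)^(-11))/0.1 = 4429.6316
Discount back 9 years to time 0:
PV = 4429.6316 * (1+0.1)^(-9)
= 4429.6316 * 0.424098
= 1878.5962


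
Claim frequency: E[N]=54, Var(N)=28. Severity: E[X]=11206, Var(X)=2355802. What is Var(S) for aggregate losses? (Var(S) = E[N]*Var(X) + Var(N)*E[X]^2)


Var(S) = E[N]*Var(X) + Var(N)*E[X]^2
= 54*2355802 + 28*11206^2
= 127213308 + 3516084208
= 3.6433e+09


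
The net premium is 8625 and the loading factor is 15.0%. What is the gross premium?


Gross = net * (1 + loading)
= 8625 * (1 + 0.15)
= 8625 * 1.15
= 9918.75


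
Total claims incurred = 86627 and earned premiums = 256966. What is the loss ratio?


Loss ratio = claims / premiums
= 86627 / 256966
= 0.3371


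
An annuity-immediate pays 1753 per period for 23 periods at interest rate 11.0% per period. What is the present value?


PV = PMT * (1 - (1+i)^(-n)) / i
= 1753 * (1 - (1+0.11)^(-23)) / 0.11
= 1753 * (1 - 0.090693) / 0.11
= 1753 * 8.266432
= 14491.0546


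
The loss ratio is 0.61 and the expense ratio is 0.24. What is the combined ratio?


Combined ratio = loss ratio + expense ratio
= 0.61 + 0.24
= 0.85


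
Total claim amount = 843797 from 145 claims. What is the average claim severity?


severity = total / number
= 843797 / 145
= 5819.2897


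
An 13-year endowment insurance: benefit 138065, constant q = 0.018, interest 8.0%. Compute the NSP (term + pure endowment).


Term component = 17995.6106
Pure endowment = 13_p_x * v^13 * benefit = 0.789677 * 0.367698 * 138065 = 40088.8979
NSP = 58084.5085


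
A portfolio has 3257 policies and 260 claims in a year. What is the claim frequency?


frequency = claims / policies
= 260 / 3257
= 0.0798


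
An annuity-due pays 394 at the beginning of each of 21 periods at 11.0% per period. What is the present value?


PV_due = PMT * (1-(1+i)^(-n))/i * (1+i)
PV_immediate = 3181.5777
PV_due = 3181.5777 * 1.11
= 3531.5513


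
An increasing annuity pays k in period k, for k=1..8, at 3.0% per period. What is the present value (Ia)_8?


(Ia)_n = sum_{k=1}^{n} k * v^k, v = 1/(1+i)
v = 0.970874
Sum computed term by term:
(Ia)_8 = 30.5003


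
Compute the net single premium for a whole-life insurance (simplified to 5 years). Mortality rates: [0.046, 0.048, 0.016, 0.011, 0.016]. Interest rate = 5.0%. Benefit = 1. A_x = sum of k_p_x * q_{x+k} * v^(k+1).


v = 0.952381
Year 0: k_p_x=1.0, q=0.046, term=0.04381
Year 1: k_p_x=0.954, q=0.048, term=0.041535
Year 2: k_p_x=0.908208, q=0.016, term=0.012553
Year 3: k_p_x=0.893677, q=0.011, term=0.008088
Year 4: k_p_x=0.883846, q=0.016, term=0.01108
A_x = 0.1171


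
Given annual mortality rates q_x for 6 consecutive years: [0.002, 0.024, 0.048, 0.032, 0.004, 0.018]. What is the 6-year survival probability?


p_k = 1 - q_k for each year
Survival = product of (1 - q_k)
= 0.998 * 0.976 * 0.952 * 0.968 * 0.996 * 0.982
= 0.8779


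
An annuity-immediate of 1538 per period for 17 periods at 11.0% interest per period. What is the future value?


FV = PMT * ((1+i)^n - 1) / i
= 1538 * ((1.11)^17 - 1) / 0.11
= 1538 * (5.895093 - 1) / 0.11
= 68442.2962


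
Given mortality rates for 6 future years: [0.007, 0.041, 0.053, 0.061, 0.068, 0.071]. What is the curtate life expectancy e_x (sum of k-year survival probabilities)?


e_x = sum_{k=1}^{n} k_p_x
k_p_x values:
  1_p_x = 0.993
  2_p_x = 0.952287
  3_p_x = 0.901816
  4_p_x = 0.846805
  5_p_x = 0.789222
  6_p_x = 0.733188
e_x = 5.2163


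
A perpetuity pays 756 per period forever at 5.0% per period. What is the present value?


PV = PMT / i
= 756 / 0.05
= 15120.0


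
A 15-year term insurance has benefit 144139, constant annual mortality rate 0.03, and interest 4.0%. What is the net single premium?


NSP = benefit * sum_{k=0}^{n-1} k_p_x * q * v^(k+1)
With constant q=0.03, v=0.961538
Sum = 0.277876
NSP = 144139 * 0.277876
= 40052.8157


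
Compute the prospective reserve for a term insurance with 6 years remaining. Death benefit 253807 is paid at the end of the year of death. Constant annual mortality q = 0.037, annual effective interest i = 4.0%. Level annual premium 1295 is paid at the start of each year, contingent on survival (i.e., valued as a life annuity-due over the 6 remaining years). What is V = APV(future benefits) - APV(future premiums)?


v = 1/(1+i) = 0.961538
APV(future benefits) per unit = sum_{k=0}^{5} k_p_x * q * v^(k+1) = 0.177641
APV(future benefits) = 253807 * 0.177641 = 45086.4819
Life annuity-due factor ä_{x:6} = sum_{k=0}^{5} k_p_x * v^k = 4.993147
APV(future premiums) = 1295 * 4.993147 = 6466.1256
V = 45086.4819 - 6466.1256
= 38620.3563


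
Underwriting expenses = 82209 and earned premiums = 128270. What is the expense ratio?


Expense ratio = expenses / premiums
= 82209 / 128270
= 0.6409


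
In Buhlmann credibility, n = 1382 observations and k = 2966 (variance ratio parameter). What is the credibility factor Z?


Z = n / (n + k)
= 1382 / (1382 + 2966)
= 1382 / 4348
= 0.3178


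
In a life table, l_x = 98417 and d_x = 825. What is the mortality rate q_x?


q_x = d_x / l_x
= 825 / 98417
= 0.0084


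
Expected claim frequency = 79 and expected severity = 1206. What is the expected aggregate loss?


E[S] = E[N] * E[X]
= 79 * 1206
= 95274


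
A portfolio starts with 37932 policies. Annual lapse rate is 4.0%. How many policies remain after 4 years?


remaining = initial * (1 - lapse)^years
= 37932 * (1 - 0.04)^4
= 37932 * 0.849347
= 32217.4137


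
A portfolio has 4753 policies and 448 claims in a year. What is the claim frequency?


frequency = claims / policies
= 448 / 4753
= 0.0943


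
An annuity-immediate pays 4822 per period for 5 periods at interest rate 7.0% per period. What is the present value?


PV = PMT * (1 - (1+i)^(-n)) / i
= 4822 * (1 - (1+0.07)^(-5)) / 0.07
= 4822 * (1 - 0.712986) / 0.07
= 4822 * 4.100197
= 19771.152


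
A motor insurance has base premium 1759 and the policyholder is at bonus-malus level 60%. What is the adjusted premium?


adjusted = base * BM_level / 100
= 1759 * 60 / 100
= 1759 * 0.6
= 1055.4


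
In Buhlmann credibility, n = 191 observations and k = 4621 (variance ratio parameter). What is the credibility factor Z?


Z = n / (n + k)
= 191 / (191 + 4621)
= 191 / 4812
= 0.0397


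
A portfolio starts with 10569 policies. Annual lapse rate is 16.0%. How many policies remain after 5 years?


remaining = initial * (1 - lapse)^years
= 10569 * (1 - 0.16)^5
= 10569 * 0.418212
= 4420.082


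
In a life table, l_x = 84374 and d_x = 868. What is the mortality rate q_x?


q_x = d_x / l_x
= 868 / 84374
= 0.0103


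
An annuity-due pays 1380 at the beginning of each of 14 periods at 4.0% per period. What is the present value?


PV_due = PMT * (1-(1+i)^(-n))/i * (1+i)
PV_immediate = 14577.1096
PV_due = 14577.1096 * 1.04
= 15160.194


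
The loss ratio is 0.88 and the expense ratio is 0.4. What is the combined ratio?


Combined ratio = loss ratio + expense ratio
= 0.88 + 0.4
= 1.28


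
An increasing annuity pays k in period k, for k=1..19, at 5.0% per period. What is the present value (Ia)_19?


(Ia)_n = sum_{k=1}^{n} k * v^k, v = 1/(1+i)
v = 0.952381
Sum computed term by term:
(Ia)_19 = 103.4128


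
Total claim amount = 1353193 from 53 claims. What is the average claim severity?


severity = total / number
= 1353193 / 53
= 25531.9434


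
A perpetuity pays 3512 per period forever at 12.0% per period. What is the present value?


PV = PMT / i
= 3512 / 0.12
= 29266.6667


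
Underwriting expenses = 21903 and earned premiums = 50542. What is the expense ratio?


Expense ratio = expenses / premiums
= 21903 / 50542
= 0.4334


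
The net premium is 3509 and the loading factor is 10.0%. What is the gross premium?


Gross = net * (1 + loading)
= 3509 * (1 + 0.1)
= 3509 * 1.1
= 3859.9


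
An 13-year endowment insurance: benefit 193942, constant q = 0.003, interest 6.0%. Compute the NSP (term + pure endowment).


Term component = 5071.3078
Pure endowment = 13_p_x * v^13 * benefit = 0.961694 * 0.468839 * 193942 = 87444.5364
NSP = 92515.8442


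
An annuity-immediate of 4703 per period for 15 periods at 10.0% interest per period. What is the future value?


FV = PMT * ((1+i)^n - 1) / i
= 4703 * ((1.1)^15 - 1) / 0.1
= 4703 * (4.177248 - 1) / 0.1
= 149425.9814


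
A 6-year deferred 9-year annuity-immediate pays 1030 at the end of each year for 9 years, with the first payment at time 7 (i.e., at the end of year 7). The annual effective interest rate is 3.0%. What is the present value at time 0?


PV at time 6 of the 9-year annuity-immediate:
a_n = 1030 * (1-(1+0.03)^(-9))/0.03 = 8019.6922
Discount back 6 years to time 0:
PV = 8019.6922 * (1+0.03)^(-6)
= 8019.6922 * 0.837484
= 6716.366


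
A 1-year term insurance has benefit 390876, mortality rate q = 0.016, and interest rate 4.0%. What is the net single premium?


NSP = benefit * q * v
v = 1/(1+i) = 0.961538
NSP = 390876 * 0.016 * 0.961538
= 6013.4769


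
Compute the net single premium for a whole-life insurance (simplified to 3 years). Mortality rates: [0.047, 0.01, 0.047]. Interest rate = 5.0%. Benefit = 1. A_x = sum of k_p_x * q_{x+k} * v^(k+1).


v = 0.952381
Year 0: k_p_x=1.0, q=0.047, term=0.044762
Year 1: k_p_x=0.953, q=0.01, term=0.008644
Year 2: k_p_x=0.94347, q=0.047, term=0.038305
A_x = 0.0917


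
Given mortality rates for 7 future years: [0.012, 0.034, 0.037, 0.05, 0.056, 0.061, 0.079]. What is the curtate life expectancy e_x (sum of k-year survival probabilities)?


e_x = sum_{k=1}^{n} k_p_x
k_p_x values:
  1_p_x = 0.988
  2_p_x = 0.954408
  3_p_x = 0.919095
  4_p_x = 0.87314
  5_p_x = 0.824244
  6_p_x = 0.773965
  7_p_x = 0.712822
e_x = 6.0457


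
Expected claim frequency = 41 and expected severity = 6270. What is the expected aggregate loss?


E[S] = E[N] * E[X]
= 41 * 6270
= 257070


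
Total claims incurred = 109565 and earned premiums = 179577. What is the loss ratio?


Loss ratio = claims / premiums
= 109565 / 179577
= 0.6101


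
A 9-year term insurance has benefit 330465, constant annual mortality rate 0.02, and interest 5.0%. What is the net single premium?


NSP = benefit * sum_{k=0}^{n-1} k_p_x * q * v^(k+1)
With constant q=0.02, v=0.952381
Sum = 0.13216
NSP = 330465 * 0.13216
= 43674.1372


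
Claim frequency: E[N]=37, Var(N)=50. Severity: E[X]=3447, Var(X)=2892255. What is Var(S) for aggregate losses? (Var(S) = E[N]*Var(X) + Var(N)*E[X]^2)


Var(S) = E[N]*Var(X) + Var(N)*E[X]^2
= 37*2892255 + 50*3447^2
= 107013435 + 594090450
= 7.0110e+08


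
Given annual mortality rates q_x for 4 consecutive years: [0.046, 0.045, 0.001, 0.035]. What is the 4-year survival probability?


p_k = 1 - q_k for each year
Survival = product of (1 - q_k)
= 0.954 * 0.955 * 0.999 * 0.965
= 0.8783


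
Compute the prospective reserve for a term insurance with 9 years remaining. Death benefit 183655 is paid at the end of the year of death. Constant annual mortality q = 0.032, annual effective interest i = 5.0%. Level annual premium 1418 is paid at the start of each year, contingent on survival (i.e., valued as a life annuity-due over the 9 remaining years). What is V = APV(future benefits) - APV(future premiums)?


v = 1/(1+i) = 0.952381
APV(future benefits) per unit = sum_{k=0}^{8} k_p_x * q * v^(k+1) = 0.202524
APV(future benefits) = 183655 * 0.202524 = 37194.519
Life annuity-due factor ä_{x:9} = sum_{k=0}^{8} k_p_x * v^k = 6.645314
APV(future premiums) = 1418 * 6.645314 = 9423.0553
V = 37194.519 - 9423.0553
= 27771.4637


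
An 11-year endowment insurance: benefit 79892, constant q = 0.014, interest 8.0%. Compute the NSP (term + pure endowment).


Term component = 7528.7402
Pure endowment = 11_p_x * v^11 * benefit = 0.85634 * 0.428883 * 79892 = 29341.8875
NSP = 36870.6276


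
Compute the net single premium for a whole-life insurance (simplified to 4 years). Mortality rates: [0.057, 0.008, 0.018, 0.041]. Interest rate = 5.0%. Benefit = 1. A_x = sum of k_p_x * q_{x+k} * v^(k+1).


v = 0.952381
Year 0: k_p_x=1.0, q=0.057, term=0.054286
Year 1: k_p_x=0.943, q=0.008, term=0.006843
Year 2: k_p_x=0.935456, q=0.018, term=0.014545
Year 3: k_p_x=0.918618, q=0.041, term=0.030986
A_x = 0.1067


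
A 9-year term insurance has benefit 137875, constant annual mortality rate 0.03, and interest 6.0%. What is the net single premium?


NSP = benefit * sum_{k=0}^{n-1} k_p_x * q * v^(k+1)
With constant q=0.03, v=0.943396
Sum = 0.18334
NSP = 137875 * 0.18334
= 25278.0211


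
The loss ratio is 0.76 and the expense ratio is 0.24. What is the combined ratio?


Combined ratio = loss ratio + expense ratio
= 0.76 + 0.24
= 1.0


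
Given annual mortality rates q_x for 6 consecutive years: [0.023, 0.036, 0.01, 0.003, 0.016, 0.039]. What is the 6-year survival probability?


p_k = 1 - q_k for each year
Survival = product of (1 - q_k)
= 0.977 * 0.964 * 0.99 * 0.997 * 0.984 * 0.961
= 0.8791


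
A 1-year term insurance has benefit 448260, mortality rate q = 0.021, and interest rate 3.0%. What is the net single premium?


NSP = benefit * q * v
v = 1/(1+i) = 0.970874
NSP = 448260 * 0.021 * 0.970874
= 9139.2816


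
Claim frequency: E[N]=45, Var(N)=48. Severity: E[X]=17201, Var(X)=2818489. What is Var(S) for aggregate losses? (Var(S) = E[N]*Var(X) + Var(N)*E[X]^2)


Var(S) = E[N]*Var(X) + Var(N)*E[X]^2
= 45*2818489 + 48*17201^2
= 126832005 + 14201971248
= 1.4329e+10


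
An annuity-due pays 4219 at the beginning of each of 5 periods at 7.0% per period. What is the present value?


PV_due = PMT * (1-(1+i)^(-n))/i * (1+i)
PV_immediate = 17298.733
PV_due = 17298.733 * 1.07
= 18509.6443


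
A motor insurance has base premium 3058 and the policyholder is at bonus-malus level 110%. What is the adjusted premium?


adjusted = base * BM_level / 100
= 3058 * 110 / 100
= 3058 * 1.1
= 3363.8


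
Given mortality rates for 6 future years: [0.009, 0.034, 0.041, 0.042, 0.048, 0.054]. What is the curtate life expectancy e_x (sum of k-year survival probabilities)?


e_x = sum_{k=1}^{n} k_p_x
k_p_x values:
  1_p_x = 0.991
  2_p_x = 0.957306
  3_p_x = 0.918056
  4_p_x = 0.879498
  5_p_x = 0.837282
  6_p_x = 0.792069
e_x = 5.3752


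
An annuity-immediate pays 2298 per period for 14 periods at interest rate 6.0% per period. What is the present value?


PV = PMT * (1 - (1+i)^(-n)) / i
= 2298 * (1 - (1+0.06)^(-14)) / 0.06
= 2298 * (1 - 0.442301) / 0.06
= 2298 * 9.294984
= 21359.8731


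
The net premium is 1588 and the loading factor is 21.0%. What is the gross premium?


Gross = net * (1 + loading)
= 1588 * (1 + 0.21)
= 1588 * 1.21
= 1921.48


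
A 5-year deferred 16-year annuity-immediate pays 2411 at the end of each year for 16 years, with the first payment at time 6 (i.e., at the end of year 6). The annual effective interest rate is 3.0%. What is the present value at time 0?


PV at time 5 of the 16-year annuity-immediate:
a_n = 2411 * (1-(1+0.03)^(-16))/0.03 = 30284.817
Discount back 5 years to time 0:
PV = 30284.817 * (1+0.03)^(-5)
= 30284.817 * 0.862609
= 26123.9492


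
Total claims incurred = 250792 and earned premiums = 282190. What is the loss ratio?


Loss ratio = claims / premiums
= 250792 / 282190
= 0.8887


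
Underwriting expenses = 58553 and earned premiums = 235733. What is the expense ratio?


Expense ratio = expenses / premiums
= 58553 / 235733
= 0.2484


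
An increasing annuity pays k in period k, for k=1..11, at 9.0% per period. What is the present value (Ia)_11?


(Ia)_n = sum_{k=1}^{n} k * v^k, v = 1/(1+i)
v = 0.917431
Sum computed term by term:
(Ia)_11 = 35.0533


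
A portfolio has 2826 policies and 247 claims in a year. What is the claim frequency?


frequency = claims / policies
= 247 / 2826
= 0.0874


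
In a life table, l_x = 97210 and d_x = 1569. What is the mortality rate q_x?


q_x = d_x / l_x
= 1569 / 97210
= 0.0161


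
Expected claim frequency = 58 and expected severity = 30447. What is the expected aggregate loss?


E[S] = E[N] * E[X]
= 58 * 30447
= 1.7659e+06


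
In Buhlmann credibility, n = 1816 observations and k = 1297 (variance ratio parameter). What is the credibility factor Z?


Z = n / (n + k)
= 1816 / (1816 + 1297)
= 1816 / 3113
= 0.5834


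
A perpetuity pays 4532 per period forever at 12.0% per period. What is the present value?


PV = PMT / i
= 4532 / 0.12
= 37766.6667


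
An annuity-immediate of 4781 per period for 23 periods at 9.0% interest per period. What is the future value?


FV = PMT * ((1+i)^n - 1) / i
= 4781 * ((1.09)^23 - 1) / 0.09
= 4781 * (7.257874 - 1) / 0.09
= 332432.1984


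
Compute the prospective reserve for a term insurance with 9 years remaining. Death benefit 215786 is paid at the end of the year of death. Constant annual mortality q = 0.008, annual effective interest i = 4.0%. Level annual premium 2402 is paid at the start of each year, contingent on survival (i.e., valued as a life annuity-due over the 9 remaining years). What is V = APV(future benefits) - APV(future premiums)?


v = 1/(1+i) = 0.961538
APV(future benefits) per unit = sum_{k=0}^{8} k_p_x * q * v^(k+1) = 0.057735
APV(future benefits) = 215786 * 0.057735 = 12458.4265
Life annuity-due factor ä_{x:9} = sum_{k=0}^{8} k_p_x * v^k = 7.505563
APV(future premiums) = 2402 * 7.505563 = 18028.3627
V = 12458.4265 - 18028.3627
= -5569.9361


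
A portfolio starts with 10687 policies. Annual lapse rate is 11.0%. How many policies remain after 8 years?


remaining = initial * (1 - lapse)^years
= 10687 * (1 - 0.11)^8
= 10687 * 0.393659
= 4207.0325


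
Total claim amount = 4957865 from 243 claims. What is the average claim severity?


severity = total / number
= 4957865 / 243
= 20402.7366


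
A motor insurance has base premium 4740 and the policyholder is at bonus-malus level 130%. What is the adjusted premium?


adjusted = base * BM_level / 100
= 4740 * 130 / 100
= 4740 * 1.3
= 6162.0


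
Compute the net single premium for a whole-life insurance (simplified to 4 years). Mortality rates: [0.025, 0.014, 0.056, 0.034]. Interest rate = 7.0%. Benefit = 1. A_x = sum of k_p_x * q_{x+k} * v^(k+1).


v = 0.934579
Year 0: k_p_x=1.0, q=0.025, term=0.023364
Year 1: k_p_x=0.975, q=0.014, term=0.011922
Year 2: k_p_x=0.96135, q=0.056, term=0.043946
Year 3: k_p_x=0.907514, q=0.034, term=0.02354
A_x = 0.1028


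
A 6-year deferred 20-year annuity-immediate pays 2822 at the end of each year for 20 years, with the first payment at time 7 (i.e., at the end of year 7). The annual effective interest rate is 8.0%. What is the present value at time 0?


PV at time 6 of the 20-year annuity-immediate:
a_n = 2822 * (1-(1+0.08)^(-20))/0.08 = 27706.812
Discount back 6 years to time 0:
PV = 27706.812 * (1+0.08)^(-6)
= 27706.812 * 0.63017
= 17459.9914


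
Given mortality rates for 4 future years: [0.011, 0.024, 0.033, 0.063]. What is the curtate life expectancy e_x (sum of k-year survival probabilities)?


e_x = sum_{k=1}^{n} k_p_x
k_p_x values:
  1_p_x = 0.989
  2_p_x = 0.965264
  3_p_x = 0.93341
  4_p_x = 0.874605
e_x = 3.7623


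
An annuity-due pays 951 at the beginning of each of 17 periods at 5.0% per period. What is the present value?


PV_due = PMT * (1-(1+i)^(-n))/i * (1+i)
PV_immediate = 10721.637
PV_due = 10721.637 * 1.05
= 11257.7189


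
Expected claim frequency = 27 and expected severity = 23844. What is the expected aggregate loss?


E[S] = E[N] * E[X]
= 27 * 23844
= 643788


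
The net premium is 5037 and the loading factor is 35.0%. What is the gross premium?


Gross = net * (1 + loading)
= 5037 * (1 + 0.35)
= 5037 * 1.35
= 6799.95


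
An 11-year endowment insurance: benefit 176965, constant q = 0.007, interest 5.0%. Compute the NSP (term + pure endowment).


Term component = 9970.8463
Pure endowment = 11_p_x * v^11 * benefit = 0.925639 * 0.584679 * 176965 = 95773.8231
NSP = 105744.6694


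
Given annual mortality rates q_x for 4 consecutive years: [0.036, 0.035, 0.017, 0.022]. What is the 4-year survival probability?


p_k = 1 - q_k for each year
Survival = product of (1 - q_k)
= 0.964 * 0.965 * 0.983 * 0.978
= 0.8943


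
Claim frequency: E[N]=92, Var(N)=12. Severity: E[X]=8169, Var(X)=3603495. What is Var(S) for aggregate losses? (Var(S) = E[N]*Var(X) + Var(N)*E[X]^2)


Var(S) = E[N]*Var(X) + Var(N)*E[X]^2
= 92*3603495 + 12*8169^2
= 331521540 + 800790732
= 1.1323e+09


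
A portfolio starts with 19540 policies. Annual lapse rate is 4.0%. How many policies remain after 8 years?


remaining = initial * (1 - lapse)^years
= 19540 * (1 - 0.04)^8
= 19540 * 0.72139
= 14095.9524


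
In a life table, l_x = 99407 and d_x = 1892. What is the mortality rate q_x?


q_x = d_x / l_x
= 1892 / 99407
= 0.019


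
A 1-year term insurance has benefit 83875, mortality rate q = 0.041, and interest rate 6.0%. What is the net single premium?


NSP = benefit * q * v
v = 1/(1+i) = 0.943396
NSP = 83875 * 0.041 * 0.943396
= 3244.2217


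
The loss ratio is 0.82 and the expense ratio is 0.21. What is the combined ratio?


Combined ratio = loss ratio + expense ratio
= 0.82 + 0.21
= 1.03


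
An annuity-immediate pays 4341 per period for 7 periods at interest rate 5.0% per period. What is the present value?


PV = PMT * (1 - (1+i)^(-n)) / i
= 4341 * (1 - (1+0.05)^(-7)) / 0.05
= 4341 * (1 - 0.710681) / 0.05
= 4341 * 5.786373
= 25118.6469


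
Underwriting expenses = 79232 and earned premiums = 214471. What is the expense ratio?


Expense ratio = expenses / premiums
= 79232 / 214471
= 0.3694


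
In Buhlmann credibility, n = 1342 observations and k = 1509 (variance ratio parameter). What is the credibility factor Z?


Z = n / (n + k)
= 1342 / (1342 + 1509)
= 1342 / 2851
= 0.4707


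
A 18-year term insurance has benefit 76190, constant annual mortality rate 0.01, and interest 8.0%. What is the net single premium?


NSP = benefit * sum_{k=0}^{n-1} k_p_x * q * v^(k+1)
With constant q=0.01, v=0.925926
Sum = 0.087907
NSP = 76190 * 0.087907
= 6697.6406


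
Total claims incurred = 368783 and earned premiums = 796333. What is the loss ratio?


Loss ratio = claims / premiums
= 368783 / 796333
= 0.4631


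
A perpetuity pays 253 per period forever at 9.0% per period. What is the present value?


PV = PMT / i
= 253 / 0.09
= 2811.1111


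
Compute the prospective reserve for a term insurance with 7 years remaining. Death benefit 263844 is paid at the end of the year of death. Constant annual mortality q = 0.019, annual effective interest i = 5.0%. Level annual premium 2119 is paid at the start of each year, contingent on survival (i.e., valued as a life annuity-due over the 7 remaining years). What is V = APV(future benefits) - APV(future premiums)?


v = 1/(1+i) = 0.952381
APV(future benefits) per unit = sum_{k=0}^{6} k_p_x * q * v^(k+1) = 0.104257
APV(future benefits) = 263844 * 0.104257 = 27507.6922
Life annuity-due factor ä_{x:7} = sum_{k=0}^{6} k_p_x * v^k = 5.761594
APV(future premiums) = 2119 * 5.761594 = 12208.8171
V = 27507.6922 - 12208.8171
= 15298.8751


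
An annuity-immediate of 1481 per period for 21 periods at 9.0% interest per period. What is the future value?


FV = PMT * ((1+i)^n - 1) / i
= 1481 * ((1.09)^21 - 1) / 0.09
= 1481 * (6.108808 - 1) / 0.09
= 84068.2695


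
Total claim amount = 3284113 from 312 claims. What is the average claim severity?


severity = total / number
= 3284113 / 312
= 10526.0032


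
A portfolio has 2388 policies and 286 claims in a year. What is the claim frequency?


frequency = claims / policies
= 286 / 2388
= 0.1198


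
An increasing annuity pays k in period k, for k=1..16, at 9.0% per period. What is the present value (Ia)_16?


(Ia)_n = sum_{k=1}^{n} k * v^k, v = 1/(1+i)
v = 0.917431
Sum computed term by term:
(Ia)_16 = 55.8975


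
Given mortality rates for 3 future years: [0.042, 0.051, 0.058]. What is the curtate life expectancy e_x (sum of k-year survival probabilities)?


e_x = sum_{k=1}^{n} k_p_x
k_p_x values:
  1_p_x = 0.958
  2_p_x = 0.909142
  3_p_x = 0.856412
e_x = 2.7236


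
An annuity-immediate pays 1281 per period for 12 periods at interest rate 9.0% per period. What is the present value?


PV = PMT * (1 - (1+i)^(-n)) / i
= 1281 * (1 - (1+0.09)^(-12)) / 0.09
= 1281 * (1 - 0.355535) / 0.09
= 1281 * 7.160725
= 9172.8891


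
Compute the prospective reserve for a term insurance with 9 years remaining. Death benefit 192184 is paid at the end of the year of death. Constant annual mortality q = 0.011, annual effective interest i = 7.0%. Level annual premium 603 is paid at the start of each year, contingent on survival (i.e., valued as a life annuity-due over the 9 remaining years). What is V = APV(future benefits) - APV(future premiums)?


v = 1/(1+i) = 0.934579
APV(future benefits) per unit = sum_{k=0}^{8} k_p_x * q * v^(k+1) = 0.068934
APV(future benefits) = 192184 * 0.068934 = 13248.0441
Life annuity-due factor ä_{x:9} = sum_{k=0}^{8} k_p_x * v^k = 6.705414
APV(future premiums) = 603 * 6.705414 = 4043.3649
V = 13248.0441 - 4043.3649
= 9204.6791


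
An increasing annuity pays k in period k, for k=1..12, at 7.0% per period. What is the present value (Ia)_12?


(Ia)_n = sum_{k=1}^{n} k * v^k, v = 1/(1+i)
v = 0.934579
Sum computed term by term:
(Ia)_12 = 45.2933


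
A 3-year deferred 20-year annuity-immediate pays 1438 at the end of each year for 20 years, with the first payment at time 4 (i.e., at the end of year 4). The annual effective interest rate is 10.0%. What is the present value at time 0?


PV at time 3 of the 20-year annuity-immediate:
a_n = 1438 * (1-(1+0.1)^(-20))/0.1 = 12242.5046
Discount back 3 years to time 0:
PV = 12242.5046 * (1+0.1)^(-3)
= 12242.5046 * 0.751315
= 9197.9749


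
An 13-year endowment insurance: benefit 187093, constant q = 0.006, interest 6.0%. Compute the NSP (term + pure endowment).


Term component = 9634.3107
Pure endowment = 13_p_x * v^13 * benefit = 0.924747 * 0.468839 * 187093 = 81115.5818
NSP = 90749.8926


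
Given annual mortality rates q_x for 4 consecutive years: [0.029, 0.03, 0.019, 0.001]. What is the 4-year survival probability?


p_k = 1 - q_k for each year
Survival = product of (1 - q_k)
= 0.971 * 0.97 * 0.981 * 0.999
= 0.9231


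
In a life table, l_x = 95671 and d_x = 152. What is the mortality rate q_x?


q_x = d_x / l_x
= 152 / 95671
= 0.0016


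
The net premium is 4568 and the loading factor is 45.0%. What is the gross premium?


Gross = net * (1 + loading)
= 4568 * (1 + 0.45)
= 4568 * 1.45
= 6623.6


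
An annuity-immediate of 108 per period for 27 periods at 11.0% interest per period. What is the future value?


FV = PMT * ((1+i)^n - 1) / i
= 108 * ((1.11)^27 - 1) / 0.11
= 108 * (16.73865 - 1) / 0.11
= 15452.4927


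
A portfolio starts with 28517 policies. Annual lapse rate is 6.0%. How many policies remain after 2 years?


remaining = initial * (1 - lapse)^years
= 28517 * (1 - 0.06)^2
= 28517 * 0.8836
= 25197.6212


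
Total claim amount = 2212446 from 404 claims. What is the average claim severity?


severity = total / number
= 2212446 / 404
= 5476.3515


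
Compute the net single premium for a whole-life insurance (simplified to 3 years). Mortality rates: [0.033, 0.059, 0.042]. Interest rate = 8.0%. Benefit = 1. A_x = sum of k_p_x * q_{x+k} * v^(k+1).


v = 0.925926
Year 0: k_p_x=1.0, q=0.033, term=0.030556
Year 1: k_p_x=0.967, q=0.059, term=0.048914
Year 2: k_p_x=0.909947, q=0.042, term=0.030339
A_x = 0.1098


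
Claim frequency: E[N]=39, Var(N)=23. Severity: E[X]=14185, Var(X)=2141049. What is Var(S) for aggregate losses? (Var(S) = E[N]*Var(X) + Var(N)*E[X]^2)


Var(S) = E[N]*Var(X) + Var(N)*E[X]^2
= 39*2141049 + 23*14185^2
= 83500911 + 4627927175
= 4.7114e+09


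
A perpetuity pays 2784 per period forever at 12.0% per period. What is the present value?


PV = PMT / i
= 2784 / 0.12
= 23200.0


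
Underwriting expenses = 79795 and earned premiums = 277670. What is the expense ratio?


Expense ratio = expenses / premiums
= 79795 / 277670
= 0.2874


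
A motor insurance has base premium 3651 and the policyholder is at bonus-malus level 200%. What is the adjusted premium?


adjusted = base * BM_level / 100
= 3651 * 200 / 100
= 3651 * 2.0
= 7302.0


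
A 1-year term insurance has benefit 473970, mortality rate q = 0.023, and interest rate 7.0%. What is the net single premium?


NSP = benefit * q * v
v = 1/(1+i) = 0.934579
NSP = 473970 * 0.023 * 0.934579
= 10188.1402


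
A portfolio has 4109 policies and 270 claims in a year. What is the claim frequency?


frequency = claims / policies
= 270 / 4109
= 0.0657


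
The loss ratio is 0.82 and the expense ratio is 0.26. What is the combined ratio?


Combined ratio = loss ratio + expense ratio
= 0.82 + 0.26
= 1.08


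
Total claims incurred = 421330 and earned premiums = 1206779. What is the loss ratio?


Loss ratio = claims / premiums
= 421330 / 1206779
= 0.3491


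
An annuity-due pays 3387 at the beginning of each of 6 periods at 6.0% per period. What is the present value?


PV_due = PMT * (1-(1+i)^(-n))/i * (1+i)
PV_immediate = 16654.9775
PV_due = 16654.9775 * 1.06
= 17654.2761


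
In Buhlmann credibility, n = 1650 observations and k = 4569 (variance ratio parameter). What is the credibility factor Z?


Z = n / (n + k)
= 1650 / (1650 + 4569)
= 1650 / 6219
= 0.2653


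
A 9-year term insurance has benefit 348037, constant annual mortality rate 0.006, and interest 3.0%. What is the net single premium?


NSP = benefit * sum_{k=0}^{n-1} k_p_x * q * v^(k+1)
With constant q=0.006, v=0.970874
Sum = 0.045665
NSP = 348037 * 0.045665
= 15893.1256


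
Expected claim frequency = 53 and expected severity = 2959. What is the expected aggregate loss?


E[S] = E[N] * E[X]
= 53 * 2959
= 156827


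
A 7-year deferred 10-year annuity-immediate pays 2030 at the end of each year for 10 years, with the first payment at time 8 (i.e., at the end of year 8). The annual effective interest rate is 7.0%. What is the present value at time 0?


PV at time 7 of the 10-year annuity-immediate:
a_n = 2030 * (1-(1+0.07)^(-10))/0.07 = 14257.8705
Discount back 7 years to time 0:
PV = 14257.8705 * (1+0.07)^(-7)
= 14257.8705 * 0.62275
= 8879.0852


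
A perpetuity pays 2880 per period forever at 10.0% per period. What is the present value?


PV = PMT / i
= 2880 / 0.1
= 28800.0
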